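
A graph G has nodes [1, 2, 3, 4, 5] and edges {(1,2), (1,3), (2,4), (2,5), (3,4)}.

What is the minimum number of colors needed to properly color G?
Clique number ω(G) = 2 (lower bound: χ ≥ ω).
The graph is bipartite (no odd cycle), so 2 colors suffice: χ(G) = 2.
A valid 2-coloring: color 1: [2, 3]; color 2: [1, 4, 5].

χ(G) = 2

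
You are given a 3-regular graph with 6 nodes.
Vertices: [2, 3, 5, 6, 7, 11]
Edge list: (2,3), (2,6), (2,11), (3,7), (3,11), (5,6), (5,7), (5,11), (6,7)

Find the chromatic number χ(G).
Clique number ω(G) = 3 (lower bound: χ ≥ ω).
The clique on [2, 3, 11] has size 3, forcing χ ≥ 3, and the coloring below uses 3 colors, so χ(G) = 3.
A valid 3-coloring: color 1: [3, 5]; color 2: [2, 7]; color 3: [6, 11].

χ(G) = 3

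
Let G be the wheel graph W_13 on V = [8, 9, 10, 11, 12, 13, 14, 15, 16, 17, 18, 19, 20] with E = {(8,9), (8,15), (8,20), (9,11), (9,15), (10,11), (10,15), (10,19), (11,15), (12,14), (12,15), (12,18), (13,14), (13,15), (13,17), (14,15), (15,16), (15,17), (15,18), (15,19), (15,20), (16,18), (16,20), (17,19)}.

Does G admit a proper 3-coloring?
A valid 3-coloring: color 1: [15]; color 2: [9, 10, 14, 17, 18, 20]; color 3: [8, 11, 12, 13, 16, 19].
(χ(G) = 3 ≤ 3.)

Yes, G is 3-colorable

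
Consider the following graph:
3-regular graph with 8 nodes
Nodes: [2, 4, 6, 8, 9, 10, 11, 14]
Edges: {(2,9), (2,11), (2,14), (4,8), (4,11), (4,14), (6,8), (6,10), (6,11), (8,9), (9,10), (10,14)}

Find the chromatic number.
Clique number ω(G) = 2 (lower bound: χ ≥ ω).
Odd cycle [9, 10, 14, 4, 8] needs 3 colors (χ ≥ 3).
The coloring below uses 3 colors, so χ(G) = 3.
A valid 3-coloring: color 1: [2, 4, 6]; color 2: [9, 11, 14]; color 3: [8, 10].

χ(G) = 3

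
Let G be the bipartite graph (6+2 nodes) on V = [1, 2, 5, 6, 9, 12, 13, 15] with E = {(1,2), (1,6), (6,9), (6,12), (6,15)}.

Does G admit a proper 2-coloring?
Yes, G is 2-colorable

A valid 2-coloring: color 1: [2, 5, 6, 13]; color 2: [1, 9, 12, 15].
(χ(G) = 2 ≤ 2.)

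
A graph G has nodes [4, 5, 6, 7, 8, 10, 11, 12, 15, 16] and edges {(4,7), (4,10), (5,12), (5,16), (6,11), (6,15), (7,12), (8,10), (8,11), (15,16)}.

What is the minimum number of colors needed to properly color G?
Clique number ω(G) = 2 (lower bound: χ ≥ ω).
The graph is bipartite (no odd cycle), so 2 colors suffice: χ(G) = 2.
A valid 2-coloring: color 1: [5, 7, 10, 11, 15]; color 2: [4, 6, 8, 12, 16].

χ(G) = 2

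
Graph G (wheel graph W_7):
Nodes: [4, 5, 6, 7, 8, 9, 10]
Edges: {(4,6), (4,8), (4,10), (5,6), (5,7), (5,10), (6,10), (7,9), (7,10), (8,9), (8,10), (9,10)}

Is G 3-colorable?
A valid 3-coloring: color 1: [10]; color 2: [4, 5, 9]; color 3: [6, 7, 8].
(χ(G) = 3 ≤ 3.)

Yes, G is 3-colorable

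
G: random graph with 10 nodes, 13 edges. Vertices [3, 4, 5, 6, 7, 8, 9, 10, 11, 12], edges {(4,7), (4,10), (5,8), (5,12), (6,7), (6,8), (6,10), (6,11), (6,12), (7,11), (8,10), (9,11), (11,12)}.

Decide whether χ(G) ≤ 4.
A valid 4-coloring: color 1: [3, 4, 5, 6, 9]; color 2: [10, 11]; color 3: [7, 8, 12].
(χ(G) = 3 ≤ 4.)

Yes, G is 4-colorable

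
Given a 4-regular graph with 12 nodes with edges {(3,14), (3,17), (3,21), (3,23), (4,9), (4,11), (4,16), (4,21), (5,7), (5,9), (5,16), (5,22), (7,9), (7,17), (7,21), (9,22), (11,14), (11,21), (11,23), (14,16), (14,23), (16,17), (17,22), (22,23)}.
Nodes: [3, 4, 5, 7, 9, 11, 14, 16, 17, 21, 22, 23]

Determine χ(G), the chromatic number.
Clique number ω(G) = 3 (lower bound: χ ≥ ω).
The clique on [3, 14, 23] has size 3, forcing χ ≥ 3, and the coloring below uses 3 colors, so χ(G) = 3.
A valid 3-coloring: color 1: [3, 7, 11, 16, 22]; color 2: [9, 17, 21, 23]; color 3: [4, 5, 14].

χ(G) = 3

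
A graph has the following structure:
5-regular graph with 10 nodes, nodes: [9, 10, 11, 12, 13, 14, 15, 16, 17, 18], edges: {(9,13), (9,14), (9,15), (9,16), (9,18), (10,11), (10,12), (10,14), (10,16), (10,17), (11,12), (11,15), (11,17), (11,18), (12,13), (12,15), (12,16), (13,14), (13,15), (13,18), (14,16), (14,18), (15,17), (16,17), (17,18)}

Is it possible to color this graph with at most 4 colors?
A valid 4-coloring: color 1: [10, 15, 18]; color 2: [12, 14, 17]; color 3: [11, 13, 16]; color 4: [9].
(χ(G) = 4 ≤ 4.)

Yes, G is 4-colorable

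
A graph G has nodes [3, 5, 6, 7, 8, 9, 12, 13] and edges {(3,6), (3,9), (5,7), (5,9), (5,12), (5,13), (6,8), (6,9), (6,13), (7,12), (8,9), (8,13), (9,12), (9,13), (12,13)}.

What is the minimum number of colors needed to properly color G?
χ(G) = 4

Clique number ω(G) = 4 (lower bound: χ ≥ ω).
The clique on [6, 8, 9, 13] has size 4, forcing χ ≥ 4, and the coloring below uses 4 colors, so χ(G) = 4.
A valid 4-coloring: color 1: [7, 9]; color 2: [3, 13]; color 3: [5, 6]; color 4: [8, 12].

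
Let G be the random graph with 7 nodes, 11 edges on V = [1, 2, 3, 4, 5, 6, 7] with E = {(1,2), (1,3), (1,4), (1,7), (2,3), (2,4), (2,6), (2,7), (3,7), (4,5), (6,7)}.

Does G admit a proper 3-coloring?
No, G is not 3-colorable

The clique on vertices [1, 2, 3, 7] has size 4 > 3, so it alone needs 4 colors.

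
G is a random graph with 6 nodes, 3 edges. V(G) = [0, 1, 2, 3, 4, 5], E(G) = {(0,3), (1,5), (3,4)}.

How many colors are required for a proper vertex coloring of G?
χ(G) = 2

Clique number ω(G) = 2 (lower bound: χ ≥ ω).
The graph is bipartite (no odd cycle), so 2 colors suffice: χ(G) = 2.
A valid 2-coloring: color 1: [2, 3, 5]; color 2: [0, 1, 4].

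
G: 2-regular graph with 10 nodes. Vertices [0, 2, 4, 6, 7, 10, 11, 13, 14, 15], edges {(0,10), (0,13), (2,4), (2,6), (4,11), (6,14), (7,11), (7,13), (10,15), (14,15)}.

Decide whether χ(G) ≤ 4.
A valid 4-coloring: color 1: [0, 4, 6, 7, 15]; color 2: [2, 10, 11, 13, 14].
(χ(G) = 2 ≤ 4.)

Yes, G is 4-colorable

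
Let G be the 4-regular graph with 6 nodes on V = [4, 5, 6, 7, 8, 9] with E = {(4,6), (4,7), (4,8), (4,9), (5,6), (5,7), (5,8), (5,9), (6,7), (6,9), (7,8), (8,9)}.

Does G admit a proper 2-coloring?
No, G is not 2-colorable

The clique on vertices [4, 8, 9] has size 3 > 2, so it alone needs 3 colors.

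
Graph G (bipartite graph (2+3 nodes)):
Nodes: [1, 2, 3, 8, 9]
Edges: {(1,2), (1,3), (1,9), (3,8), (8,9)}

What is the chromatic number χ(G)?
Clique number ω(G) = 2 (lower bound: χ ≥ ω).
The graph is bipartite (no odd cycle), so 2 colors suffice: χ(G) = 2.
A valid 2-coloring: color 1: [1, 8]; color 2: [2, 3, 9].

χ(G) = 2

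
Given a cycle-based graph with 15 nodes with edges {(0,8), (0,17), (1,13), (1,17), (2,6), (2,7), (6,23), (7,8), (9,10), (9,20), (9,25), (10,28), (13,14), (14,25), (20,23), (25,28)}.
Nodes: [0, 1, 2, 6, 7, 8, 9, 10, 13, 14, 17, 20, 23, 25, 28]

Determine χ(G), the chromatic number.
Clique number ω(G) = 2 (lower bound: χ ≥ ω).
Odd cycle [14, 13, 1, 17, 0, 8, 7, 2, 6, 23, 20, 9, 10, 28, 25] needs 3 colors (χ ≥ 3).
The coloring below uses 3 colors, so χ(G) = 3.
A valid 3-coloring: color 1: [2, 8, 10, 13, 17, 23, 25]; color 2: [0, 1, 6, 7, 9, 14, 28]; color 3: [20].

χ(G) = 3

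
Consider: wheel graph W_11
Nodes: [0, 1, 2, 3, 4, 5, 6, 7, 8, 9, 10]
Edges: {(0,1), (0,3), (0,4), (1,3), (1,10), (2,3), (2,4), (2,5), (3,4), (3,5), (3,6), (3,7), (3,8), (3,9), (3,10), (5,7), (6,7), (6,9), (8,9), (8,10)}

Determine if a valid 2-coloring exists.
The clique on vertices [0, 1, 3] has size 3 > 2, so it alone needs 3 colors.

No, G is not 2-colorable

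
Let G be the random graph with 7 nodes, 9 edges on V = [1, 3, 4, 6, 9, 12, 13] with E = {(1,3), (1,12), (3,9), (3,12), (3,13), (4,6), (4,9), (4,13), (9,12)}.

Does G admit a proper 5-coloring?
A valid 5-coloring: color 1: [3, 4]; color 2: [1, 6, 9, 13]; color 3: [12].
(χ(G) = 3 ≤ 5.)

Yes, G is 5-colorable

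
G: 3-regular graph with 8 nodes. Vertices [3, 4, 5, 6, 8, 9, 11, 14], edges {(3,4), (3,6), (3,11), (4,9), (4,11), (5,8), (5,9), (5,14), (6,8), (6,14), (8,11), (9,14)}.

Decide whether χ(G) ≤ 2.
No, G is not 2-colorable

The clique on vertices [3, 4, 11] has size 3 > 2, so it alone needs 3 colors.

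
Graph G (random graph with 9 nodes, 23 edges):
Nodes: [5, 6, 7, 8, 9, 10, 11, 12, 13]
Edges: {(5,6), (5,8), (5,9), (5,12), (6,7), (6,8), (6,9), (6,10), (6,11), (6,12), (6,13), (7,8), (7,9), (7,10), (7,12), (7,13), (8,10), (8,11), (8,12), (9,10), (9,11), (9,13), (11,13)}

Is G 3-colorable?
No, G is not 3-colorable

The clique on vertices [6, 9, 11, 13] has size 4 > 3, so it alone needs 4 colors.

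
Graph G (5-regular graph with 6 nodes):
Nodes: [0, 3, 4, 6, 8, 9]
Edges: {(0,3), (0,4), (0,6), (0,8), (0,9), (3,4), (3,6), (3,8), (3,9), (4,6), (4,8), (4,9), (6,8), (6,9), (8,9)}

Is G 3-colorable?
No, G is not 3-colorable

The clique on vertices [0, 3, 4, 6, 8, 9] has size 6 > 3, so it alone needs 6 colors.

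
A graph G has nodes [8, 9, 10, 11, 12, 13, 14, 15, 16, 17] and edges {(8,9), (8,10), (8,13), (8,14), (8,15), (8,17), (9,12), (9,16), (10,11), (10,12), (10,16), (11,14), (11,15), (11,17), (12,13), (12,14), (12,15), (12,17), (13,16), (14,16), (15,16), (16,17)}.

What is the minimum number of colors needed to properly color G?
χ(G) = 2

Clique number ω(G) = 2 (lower bound: χ ≥ ω).
The graph is bipartite (no odd cycle), so 2 colors suffice: χ(G) = 2.
A valid 2-coloring: color 1: [8, 11, 12, 16]; color 2: [9, 10, 13, 14, 15, 17].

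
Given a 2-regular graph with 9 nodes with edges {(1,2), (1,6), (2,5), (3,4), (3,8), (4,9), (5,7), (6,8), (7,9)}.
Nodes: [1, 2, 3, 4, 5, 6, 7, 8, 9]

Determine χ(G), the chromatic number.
χ(G) = 3

Clique number ω(G) = 2 (lower bound: χ ≥ ω).
Odd cycle [6, 8, 3, 4, 9, 7, 5, 2, 1] needs 3 colors (χ ≥ 3).
The coloring below uses 3 colors, so χ(G) = 3.
A valid 3-coloring: color 1: [2, 3, 6, 7]; color 2: [1, 5, 8, 9]; color 3: [4].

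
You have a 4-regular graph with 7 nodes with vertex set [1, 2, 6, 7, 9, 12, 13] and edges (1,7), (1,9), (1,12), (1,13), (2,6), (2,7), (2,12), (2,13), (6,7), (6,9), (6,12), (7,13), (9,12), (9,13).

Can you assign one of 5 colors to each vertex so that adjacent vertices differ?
A valid 5-coloring: color 1: [7, 9]; color 2: [1, 2]; color 3: [12, 13]; color 4: [6].
(χ(G) = 4 ≤ 5.)

Yes, G is 5-colorable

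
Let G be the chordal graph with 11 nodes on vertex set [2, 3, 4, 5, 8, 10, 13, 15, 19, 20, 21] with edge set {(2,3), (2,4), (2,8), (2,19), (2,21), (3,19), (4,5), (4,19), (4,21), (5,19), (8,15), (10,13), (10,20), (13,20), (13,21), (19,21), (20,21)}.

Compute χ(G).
χ(G) = 4

Clique number ω(G) = 4 (lower bound: χ ≥ ω).
The clique on [2, 4, 19, 21] has size 4, forcing χ ≥ 4, and the coloring below uses 4 colors, so χ(G) = 4.
A valid 4-coloring: color 1: [2, 5, 13, 15]; color 2: [8, 19, 20]; color 3: [3, 10, 21]; color 4: [4].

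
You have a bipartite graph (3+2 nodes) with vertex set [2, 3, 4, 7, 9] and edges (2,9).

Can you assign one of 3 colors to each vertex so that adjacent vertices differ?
A valid 3-coloring: color 1: [2, 3, 4, 7]; color 2: [9].
(χ(G) = 2 ≤ 3.)

Yes, G is 3-colorable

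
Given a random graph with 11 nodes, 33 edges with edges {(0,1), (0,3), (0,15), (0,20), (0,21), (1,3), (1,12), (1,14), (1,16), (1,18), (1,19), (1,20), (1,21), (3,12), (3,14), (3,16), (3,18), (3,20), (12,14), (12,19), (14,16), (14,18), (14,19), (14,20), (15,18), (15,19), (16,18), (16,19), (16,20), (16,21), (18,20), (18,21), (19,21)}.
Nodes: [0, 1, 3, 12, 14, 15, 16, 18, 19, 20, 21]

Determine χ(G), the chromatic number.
Clique number ω(G) = 6 (lower bound: χ ≥ ω).
The clique on [1, 3, 14, 16, 18, 20] has size 6, forcing χ ≥ 6, and the coloring below uses 6 colors, so χ(G) = 6.
A valid 6-coloring: color 1: [1, 15]; color 2: [3, 19]; color 3: [0, 12, 16]; color 4: [14, 21]; color 5: [18]; color 6: [20].

χ(G) = 6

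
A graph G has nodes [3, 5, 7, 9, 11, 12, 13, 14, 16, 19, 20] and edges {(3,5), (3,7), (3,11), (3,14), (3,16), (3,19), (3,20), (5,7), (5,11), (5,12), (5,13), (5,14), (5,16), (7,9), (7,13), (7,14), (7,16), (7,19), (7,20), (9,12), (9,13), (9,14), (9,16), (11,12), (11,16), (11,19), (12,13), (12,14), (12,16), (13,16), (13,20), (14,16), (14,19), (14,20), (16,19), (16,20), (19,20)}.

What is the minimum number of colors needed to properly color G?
χ(G) = 6

Clique number ω(G) = 6 (lower bound: χ ≥ ω).
The clique on [3, 7, 14, 16, 19, 20] has size 6, forcing χ ≥ 6, and the coloring below uses 6 colors, so χ(G) = 6.
A valid 6-coloring: color 1: [16]; color 2: [11, 13, 14]; color 3: [7, 12]; color 4: [5, 9, 19]; color 5: [3]; color 6: [20].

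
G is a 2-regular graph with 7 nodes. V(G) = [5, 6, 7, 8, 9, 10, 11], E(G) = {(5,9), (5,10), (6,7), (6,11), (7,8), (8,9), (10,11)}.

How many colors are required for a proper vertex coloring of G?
Clique number ω(G) = 2 (lower bound: χ ≥ ω).
Odd cycle [9, 5, 10, 11, 6, 7, 8] needs 3 colors (χ ≥ 3).
The coloring below uses 3 colors, so χ(G) = 3.
A valid 3-coloring: color 1: [7, 9, 11]; color 2: [6, 8, 10]; color 3: [5].

χ(G) = 3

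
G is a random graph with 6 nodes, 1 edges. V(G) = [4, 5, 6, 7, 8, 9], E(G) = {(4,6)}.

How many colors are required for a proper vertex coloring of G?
χ(G) = 2

Clique number ω(G) = 2 (lower bound: χ ≥ ω).
The graph is bipartite (no odd cycle), so 2 colors suffice: χ(G) = 2.
A valid 2-coloring: color 1: [5, 6, 7, 8, 9]; color 2: [4].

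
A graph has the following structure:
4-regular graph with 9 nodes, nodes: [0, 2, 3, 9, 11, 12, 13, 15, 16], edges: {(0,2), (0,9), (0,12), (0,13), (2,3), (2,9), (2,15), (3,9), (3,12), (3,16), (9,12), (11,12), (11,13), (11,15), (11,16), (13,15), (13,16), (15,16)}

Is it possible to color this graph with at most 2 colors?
The clique on vertices [11, 13, 15, 16] has size 4 > 2, so it alone needs 4 colors.

No, G is not 2-colorable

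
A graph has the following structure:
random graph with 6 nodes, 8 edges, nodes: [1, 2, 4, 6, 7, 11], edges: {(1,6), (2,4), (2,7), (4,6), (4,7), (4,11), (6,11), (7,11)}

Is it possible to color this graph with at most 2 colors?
No, G is not 2-colorable

The clique on vertices [2, 4, 7] has size 3 > 2, so it alone needs 3 colors.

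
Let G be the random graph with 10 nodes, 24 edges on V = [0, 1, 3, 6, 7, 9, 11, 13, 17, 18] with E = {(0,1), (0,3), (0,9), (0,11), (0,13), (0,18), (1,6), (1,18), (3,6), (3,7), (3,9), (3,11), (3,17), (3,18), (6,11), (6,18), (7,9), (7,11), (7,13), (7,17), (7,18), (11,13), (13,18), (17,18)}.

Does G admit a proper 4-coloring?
A valid 4-coloring: color 1: [1, 3, 13]; color 2: [9, 11, 18]; color 3: [0, 6, 7]; color 4: [17].
(χ(G) = 4 ≤ 4.)

Yes, G is 4-colorable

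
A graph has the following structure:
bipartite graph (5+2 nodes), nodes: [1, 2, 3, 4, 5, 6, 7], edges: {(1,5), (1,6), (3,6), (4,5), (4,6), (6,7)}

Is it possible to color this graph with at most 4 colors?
Yes, G is 4-colorable

A valid 4-coloring: color 1: [2, 5, 6]; color 2: [1, 3, 4, 7].
(χ(G) = 2 ≤ 4.)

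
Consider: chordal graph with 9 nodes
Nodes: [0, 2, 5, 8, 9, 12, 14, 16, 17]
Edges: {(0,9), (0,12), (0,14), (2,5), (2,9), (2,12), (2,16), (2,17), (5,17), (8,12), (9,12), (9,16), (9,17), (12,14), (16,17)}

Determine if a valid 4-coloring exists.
Yes, G is 4-colorable

A valid 4-coloring: color 1: [5, 8, 9, 14]; color 2: [0, 2]; color 3: [12, 17]; color 4: [16].
(χ(G) = 4 ≤ 4.)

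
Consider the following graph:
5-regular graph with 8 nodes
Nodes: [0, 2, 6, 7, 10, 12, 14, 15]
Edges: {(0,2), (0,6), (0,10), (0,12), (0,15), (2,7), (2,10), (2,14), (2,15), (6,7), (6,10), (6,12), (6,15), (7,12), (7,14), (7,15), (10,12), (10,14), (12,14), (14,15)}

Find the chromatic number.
Clique number ω(G) = 4 (lower bound: χ ≥ ω).
The clique on [0, 6, 10, 12] has size 4, forcing χ ≥ 4, and the coloring below uses 4 colors, so χ(G) = 4.
A valid 4-coloring: color 1: [2, 12]; color 2: [10, 15]; color 3: [6, 14]; color 4: [0, 7].

χ(G) = 4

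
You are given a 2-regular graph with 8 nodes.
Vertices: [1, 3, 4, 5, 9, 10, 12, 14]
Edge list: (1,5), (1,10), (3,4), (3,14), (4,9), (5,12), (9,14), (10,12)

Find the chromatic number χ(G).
Clique number ω(G) = 2 (lower bound: χ ≥ ω).
The graph is bipartite (no odd cycle), so 2 colors suffice: χ(G) = 2.
A valid 2-coloring: color 1: [4, 5, 10, 14]; color 2: [1, 3, 9, 12].

χ(G) = 2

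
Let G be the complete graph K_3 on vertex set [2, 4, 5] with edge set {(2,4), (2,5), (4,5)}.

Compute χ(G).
Clique number ω(G) = 3 (lower bound: χ ≥ ω).
The clique on [2, 4, 5] has size 3, forcing χ ≥ 3, and the coloring below uses 3 colors, so χ(G) = 3.
A valid 3-coloring: color 1: [4]; color 2: [2]; color 3: [5].

χ(G) = 3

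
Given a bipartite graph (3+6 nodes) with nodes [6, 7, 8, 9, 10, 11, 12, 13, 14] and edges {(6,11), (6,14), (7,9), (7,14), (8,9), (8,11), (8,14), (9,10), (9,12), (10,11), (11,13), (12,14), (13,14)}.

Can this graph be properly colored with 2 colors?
Yes, G is 2-colorable

A valid 2-coloring: color 1: [9, 11, 14]; color 2: [6, 7, 8, 10, 12, 13].
(χ(G) = 2 ≤ 2.)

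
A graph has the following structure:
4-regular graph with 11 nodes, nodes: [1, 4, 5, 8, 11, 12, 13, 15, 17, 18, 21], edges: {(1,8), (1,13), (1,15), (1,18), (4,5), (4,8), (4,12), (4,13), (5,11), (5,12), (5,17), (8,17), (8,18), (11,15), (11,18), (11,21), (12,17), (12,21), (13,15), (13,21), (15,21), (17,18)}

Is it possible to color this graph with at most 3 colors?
Yes, G is 3-colorable

A valid 3-coloring: color 1: [1, 4, 17, 21]; color 2: [5, 15, 18]; color 3: [8, 11, 12, 13].
(χ(G) = 3 ≤ 3.)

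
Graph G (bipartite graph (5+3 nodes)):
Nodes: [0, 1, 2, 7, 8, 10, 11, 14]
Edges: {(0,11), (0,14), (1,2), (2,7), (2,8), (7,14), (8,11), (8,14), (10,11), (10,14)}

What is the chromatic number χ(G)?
Clique number ω(G) = 2 (lower bound: χ ≥ ω).
The graph is bipartite (no odd cycle), so 2 colors suffice: χ(G) = 2.
A valid 2-coloring: color 1: [2, 11, 14]; color 2: [0, 1, 7, 8, 10].

χ(G) = 2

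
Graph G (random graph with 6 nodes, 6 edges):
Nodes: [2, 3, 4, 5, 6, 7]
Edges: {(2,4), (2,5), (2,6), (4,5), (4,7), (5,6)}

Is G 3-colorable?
Yes, G is 3-colorable

A valid 3-coloring: color 1: [3, 5, 7]; color 2: [4, 6]; color 3: [2].
(χ(G) = 3 ≤ 3.)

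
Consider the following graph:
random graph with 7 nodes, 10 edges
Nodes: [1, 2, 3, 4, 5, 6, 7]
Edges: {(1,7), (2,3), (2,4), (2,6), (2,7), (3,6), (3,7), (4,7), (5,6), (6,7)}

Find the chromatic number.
χ(G) = 4

Clique number ω(G) = 4 (lower bound: χ ≥ ω).
The clique on [2, 3, 6, 7] has size 4, forcing χ ≥ 4, and the coloring below uses 4 colors, so χ(G) = 4.
A valid 4-coloring: color 1: [5, 7]; color 2: [1, 2]; color 3: [4, 6]; color 4: [3].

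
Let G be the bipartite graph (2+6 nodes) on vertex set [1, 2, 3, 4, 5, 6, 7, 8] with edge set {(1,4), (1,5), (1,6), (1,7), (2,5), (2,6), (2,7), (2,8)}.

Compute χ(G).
Clique number ω(G) = 2 (lower bound: χ ≥ ω).
The graph is bipartite (no odd cycle), so 2 colors suffice: χ(G) = 2.
A valid 2-coloring: color 1: [1, 2, 3]; color 2: [4, 5, 6, 7, 8].

χ(G) = 2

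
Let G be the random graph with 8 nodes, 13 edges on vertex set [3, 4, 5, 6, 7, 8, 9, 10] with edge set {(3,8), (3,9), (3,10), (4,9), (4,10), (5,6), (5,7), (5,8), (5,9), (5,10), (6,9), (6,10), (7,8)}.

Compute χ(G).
Clique number ω(G) = 3 (lower bound: χ ≥ ω).
The clique on [5, 7, 8] has size 3, forcing χ ≥ 3, and the coloring below uses 3 colors, so χ(G) = 3.
A valid 3-coloring: color 1: [3, 4, 5]; color 2: [8, 9, 10]; color 3: [6, 7].

χ(G) = 3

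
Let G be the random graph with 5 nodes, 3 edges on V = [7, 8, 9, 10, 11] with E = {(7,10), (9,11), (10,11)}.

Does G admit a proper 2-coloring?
Yes, G is 2-colorable

A valid 2-coloring: color 1: [7, 8, 11]; color 2: [9, 10].
(χ(G) = 2 ≤ 2.)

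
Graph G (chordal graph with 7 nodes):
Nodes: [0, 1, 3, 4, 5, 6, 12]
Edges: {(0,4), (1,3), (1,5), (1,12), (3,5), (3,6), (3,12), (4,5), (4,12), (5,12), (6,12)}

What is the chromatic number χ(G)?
χ(G) = 4

Clique number ω(G) = 4 (lower bound: χ ≥ ω).
The clique on [1, 3, 5, 12] has size 4, forcing χ ≥ 4, and the coloring below uses 4 colors, so χ(G) = 4.
A valid 4-coloring: color 1: [0, 12]; color 2: [3, 4]; color 3: [5, 6]; color 4: [1].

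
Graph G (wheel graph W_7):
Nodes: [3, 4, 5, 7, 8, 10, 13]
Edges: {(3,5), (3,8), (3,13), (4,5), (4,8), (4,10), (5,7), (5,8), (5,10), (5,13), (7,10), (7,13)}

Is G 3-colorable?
A valid 3-coloring: color 1: [5]; color 2: [3, 4, 7]; color 3: [8, 10, 13].
(χ(G) = 3 ≤ 3.)

Yes, G is 3-colorable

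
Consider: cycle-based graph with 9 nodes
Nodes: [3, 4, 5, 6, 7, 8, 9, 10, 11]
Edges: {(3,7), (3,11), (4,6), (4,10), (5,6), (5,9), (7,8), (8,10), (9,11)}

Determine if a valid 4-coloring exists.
Yes, G is 4-colorable

A valid 4-coloring: color 1: [3, 6, 9, 10]; color 2: [4, 5, 7, 11]; color 3: [8].
(χ(G) = 3 ≤ 4.)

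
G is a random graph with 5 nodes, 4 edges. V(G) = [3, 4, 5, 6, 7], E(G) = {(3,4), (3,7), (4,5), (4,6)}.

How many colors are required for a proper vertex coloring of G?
Clique number ω(G) = 2 (lower bound: χ ≥ ω).
The graph is bipartite (no odd cycle), so 2 colors suffice: χ(G) = 2.
A valid 2-coloring: color 1: [4, 7]; color 2: [3, 5, 6].

χ(G) = 2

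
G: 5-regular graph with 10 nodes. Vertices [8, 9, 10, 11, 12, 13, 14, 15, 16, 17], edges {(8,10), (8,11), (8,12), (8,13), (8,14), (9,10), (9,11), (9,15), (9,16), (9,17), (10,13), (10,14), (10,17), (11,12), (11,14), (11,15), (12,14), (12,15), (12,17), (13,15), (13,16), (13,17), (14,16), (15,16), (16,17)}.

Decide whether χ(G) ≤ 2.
No, G is not 2-colorable

The clique on vertices [8, 11, 12, 14] has size 4 > 2, so it alone needs 4 colors.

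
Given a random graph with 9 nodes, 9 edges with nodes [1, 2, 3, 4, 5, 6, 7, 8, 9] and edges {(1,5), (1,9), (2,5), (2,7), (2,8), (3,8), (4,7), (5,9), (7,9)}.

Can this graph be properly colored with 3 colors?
A valid 3-coloring: color 1: [5, 6, 7, 8]; color 2: [2, 3, 4, 9]; color 3: [1].
(χ(G) = 3 ≤ 3.)

Yes, G is 3-colorable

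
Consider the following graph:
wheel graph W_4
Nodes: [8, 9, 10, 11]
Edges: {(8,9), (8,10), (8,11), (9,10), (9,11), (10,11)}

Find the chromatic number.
χ(G) = 4

Clique number ω(G) = 4 (lower bound: χ ≥ ω).
The clique on [8, 9, 10, 11] has size 4, forcing χ ≥ 4, and the coloring below uses 4 colors, so χ(G) = 4.
A valid 4-coloring: color 1: [11]; color 2: [10]; color 3: [8]; color 4: [9].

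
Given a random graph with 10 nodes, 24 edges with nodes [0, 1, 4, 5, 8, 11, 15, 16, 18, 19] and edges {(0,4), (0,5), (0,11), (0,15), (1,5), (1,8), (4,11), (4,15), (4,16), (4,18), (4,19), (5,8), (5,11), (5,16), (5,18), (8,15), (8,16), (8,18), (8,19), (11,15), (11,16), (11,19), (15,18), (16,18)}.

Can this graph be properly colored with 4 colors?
A valid 4-coloring: color 1: [4, 5]; color 2: [8, 11]; color 3: [1, 15, 16, 19]; color 4: [0, 18].
(χ(G) = 4 ≤ 4.)

Yes, G is 4-colorable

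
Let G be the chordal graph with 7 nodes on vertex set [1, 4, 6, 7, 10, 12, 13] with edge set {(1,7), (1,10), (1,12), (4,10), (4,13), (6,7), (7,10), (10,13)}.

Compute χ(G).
χ(G) = 3

Clique number ω(G) = 3 (lower bound: χ ≥ ω).
The clique on [1, 7, 10] has size 3, forcing χ ≥ 3, and the coloring below uses 3 colors, so χ(G) = 3.
A valid 3-coloring: color 1: [6, 10, 12]; color 2: [7, 13]; color 3: [1, 4].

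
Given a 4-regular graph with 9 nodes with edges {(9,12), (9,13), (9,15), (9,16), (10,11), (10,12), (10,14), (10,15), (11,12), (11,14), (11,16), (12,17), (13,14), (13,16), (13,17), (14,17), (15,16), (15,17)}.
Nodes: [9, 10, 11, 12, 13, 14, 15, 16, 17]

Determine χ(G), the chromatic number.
χ(G) = 3

Clique number ω(G) = 3 (lower bound: χ ≥ ω).
The clique on [9, 13, 16] has size 3, forcing χ ≥ 3, and the coloring below uses 3 colors, so χ(G) = 3.
A valid 3-coloring: color 1: [9, 10, 17]; color 2: [12, 14, 16]; color 3: [11, 13, 15].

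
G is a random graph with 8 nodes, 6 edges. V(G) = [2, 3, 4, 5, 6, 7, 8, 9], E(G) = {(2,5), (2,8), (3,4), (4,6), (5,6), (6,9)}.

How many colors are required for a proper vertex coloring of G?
χ(G) = 2

Clique number ω(G) = 2 (lower bound: χ ≥ ω).
The graph is bipartite (no odd cycle), so 2 colors suffice: χ(G) = 2.
A valid 2-coloring: color 1: [2, 3, 6, 7]; color 2: [4, 5, 8, 9].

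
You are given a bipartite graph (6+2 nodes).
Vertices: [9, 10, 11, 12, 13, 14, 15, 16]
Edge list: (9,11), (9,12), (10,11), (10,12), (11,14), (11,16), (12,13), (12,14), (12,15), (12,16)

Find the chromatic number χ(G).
χ(G) = 2

Clique number ω(G) = 2 (lower bound: χ ≥ ω).
The graph is bipartite (no odd cycle), so 2 colors suffice: χ(G) = 2.
A valid 2-coloring: color 1: [11, 12]; color 2: [9, 10, 13, 14, 15, 16].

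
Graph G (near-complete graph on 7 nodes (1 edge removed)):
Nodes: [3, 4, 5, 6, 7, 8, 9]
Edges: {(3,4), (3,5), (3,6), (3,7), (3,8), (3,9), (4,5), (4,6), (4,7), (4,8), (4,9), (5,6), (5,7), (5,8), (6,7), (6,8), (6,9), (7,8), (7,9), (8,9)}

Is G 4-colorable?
The clique on vertices [3, 4, 6, 7, 8, 9] has size 6 > 4, so it alone needs 6 colors.

No, G is not 4-colorable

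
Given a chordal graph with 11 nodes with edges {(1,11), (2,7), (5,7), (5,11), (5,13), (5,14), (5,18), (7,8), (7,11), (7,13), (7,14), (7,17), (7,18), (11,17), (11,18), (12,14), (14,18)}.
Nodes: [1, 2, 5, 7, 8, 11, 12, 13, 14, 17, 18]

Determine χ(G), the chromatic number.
χ(G) = 4

Clique number ω(G) = 4 (lower bound: χ ≥ ω).
The clique on [5, 7, 11, 18] has size 4, forcing χ ≥ 4, and the coloring below uses 4 colors, so χ(G) = 4.
A valid 4-coloring: color 1: [1, 7, 12]; color 2: [2, 8, 11, 13, 14]; color 3: [5, 17]; color 4: [18].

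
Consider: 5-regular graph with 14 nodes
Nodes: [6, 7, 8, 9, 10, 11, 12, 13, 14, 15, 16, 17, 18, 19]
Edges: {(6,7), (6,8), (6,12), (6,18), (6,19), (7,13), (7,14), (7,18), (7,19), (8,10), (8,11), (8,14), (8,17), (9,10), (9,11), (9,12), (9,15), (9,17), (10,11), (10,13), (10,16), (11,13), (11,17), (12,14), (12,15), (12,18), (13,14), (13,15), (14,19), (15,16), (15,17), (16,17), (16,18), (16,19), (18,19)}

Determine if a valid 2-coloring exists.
The clique on vertices [6, 7, 18, 19] has size 4 > 2, so it alone needs 4 colors.

No, G is not 2-colorable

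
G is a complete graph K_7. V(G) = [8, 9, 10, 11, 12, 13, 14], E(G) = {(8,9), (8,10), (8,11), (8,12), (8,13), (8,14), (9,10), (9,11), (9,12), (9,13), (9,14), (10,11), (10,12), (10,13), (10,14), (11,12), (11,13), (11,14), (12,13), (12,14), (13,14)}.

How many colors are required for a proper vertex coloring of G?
Clique number ω(G) = 7 (lower bound: χ ≥ ω).
The clique on [8, 9, 10, 11, 12, 13, 14] has size 7, forcing χ ≥ 7, and the coloring below uses 7 colors, so χ(G) = 7.
A valid 7-coloring: color 1: [14]; color 2: [13]; color 3: [11]; color 4: [12]; color 5: [10]; color 6: [8]; color 7: [9].

χ(G) = 7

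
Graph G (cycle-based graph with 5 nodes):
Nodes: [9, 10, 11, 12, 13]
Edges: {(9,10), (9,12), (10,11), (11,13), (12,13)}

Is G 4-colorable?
Yes, G is 4-colorable

A valid 4-coloring: color 1: [11, 12]; color 2: [9, 13]; color 3: [10].
(χ(G) = 3 ≤ 4.)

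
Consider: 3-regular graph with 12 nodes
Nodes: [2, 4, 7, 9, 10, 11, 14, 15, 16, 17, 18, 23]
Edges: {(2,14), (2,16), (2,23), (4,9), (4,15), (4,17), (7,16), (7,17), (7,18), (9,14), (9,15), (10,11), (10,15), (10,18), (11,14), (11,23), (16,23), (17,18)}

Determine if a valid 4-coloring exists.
Yes, G is 4-colorable

A valid 4-coloring: color 1: [11, 15, 16, 17]; color 2: [4, 7, 10, 14, 23]; color 3: [2, 9, 18].
(χ(G) = 3 ≤ 4.)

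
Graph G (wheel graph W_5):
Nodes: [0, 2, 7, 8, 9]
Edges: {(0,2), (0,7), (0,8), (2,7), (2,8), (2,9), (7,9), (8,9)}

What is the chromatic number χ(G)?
Clique number ω(G) = 3 (lower bound: χ ≥ ω).
The clique on [0, 2, 8] has size 3, forcing χ ≥ 3, and the coloring below uses 3 colors, so χ(G) = 3.
A valid 3-coloring: color 1: [2]; color 2: [7, 8]; color 3: [0, 9].

χ(G) = 3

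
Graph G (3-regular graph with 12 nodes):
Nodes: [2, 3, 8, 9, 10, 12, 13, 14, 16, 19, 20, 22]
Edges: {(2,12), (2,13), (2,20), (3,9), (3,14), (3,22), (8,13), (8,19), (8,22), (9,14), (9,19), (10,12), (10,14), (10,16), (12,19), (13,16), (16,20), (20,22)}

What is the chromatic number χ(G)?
χ(G) = 3

Clique number ω(G) = 3 (lower bound: χ ≥ ω).
The clique on [3, 9, 14] has size 3, forcing χ ≥ 3, and the coloring below uses 3 colors, so χ(G) = 3.
A valid 3-coloring: color 1: [3, 10, 13, 19, 20]; color 2: [8, 12, 14, 16]; color 3: [2, 9, 22].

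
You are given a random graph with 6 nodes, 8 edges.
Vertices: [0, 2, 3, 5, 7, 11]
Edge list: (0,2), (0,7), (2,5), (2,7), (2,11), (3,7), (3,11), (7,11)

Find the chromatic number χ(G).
χ(G) = 3

Clique number ω(G) = 3 (lower bound: χ ≥ ω).
The clique on [0, 2, 7] has size 3, forcing χ ≥ 3, and the coloring below uses 3 colors, so χ(G) = 3.
A valid 3-coloring: color 1: [2, 3]; color 2: [5, 7]; color 3: [0, 11].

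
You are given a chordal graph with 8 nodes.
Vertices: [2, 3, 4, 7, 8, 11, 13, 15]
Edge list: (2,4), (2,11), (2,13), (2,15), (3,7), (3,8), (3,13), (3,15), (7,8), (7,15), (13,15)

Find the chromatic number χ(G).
Clique number ω(G) = 3 (lower bound: χ ≥ ω).
The clique on [3, 7, 8] has size 3, forcing χ ≥ 3, and the coloring below uses 3 colors, so χ(G) = 3.
A valid 3-coloring: color 1: [4, 8, 11, 15]; color 2: [2, 3]; color 3: [7, 13].

χ(G) = 3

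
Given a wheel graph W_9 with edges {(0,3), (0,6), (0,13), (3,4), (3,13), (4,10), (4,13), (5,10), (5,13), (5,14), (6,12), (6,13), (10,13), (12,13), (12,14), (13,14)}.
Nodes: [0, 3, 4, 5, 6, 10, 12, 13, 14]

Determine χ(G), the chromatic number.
χ(G) = 3

Clique number ω(G) = 3 (lower bound: χ ≥ ω).
The clique on [0, 3, 13] has size 3, forcing χ ≥ 3, and the coloring below uses 3 colors, so χ(G) = 3.
A valid 3-coloring: color 1: [13]; color 2: [0, 4, 5, 12]; color 3: [3, 6, 10, 14].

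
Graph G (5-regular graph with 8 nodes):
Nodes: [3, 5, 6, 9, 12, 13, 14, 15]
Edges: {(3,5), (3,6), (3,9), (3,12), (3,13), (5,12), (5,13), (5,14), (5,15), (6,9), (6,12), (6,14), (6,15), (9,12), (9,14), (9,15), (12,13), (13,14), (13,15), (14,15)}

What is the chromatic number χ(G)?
Clique number ω(G) = 4 (lower bound: χ ≥ ω).
The clique on [3, 6, 9, 12] has size 4, forcing χ ≥ 4, and the coloring below uses 4 colors, so χ(G) = 4.
A valid 4-coloring: color 1: [6, 13]; color 2: [3, 15]; color 3: [12, 14]; color 4: [5, 9].

χ(G) = 4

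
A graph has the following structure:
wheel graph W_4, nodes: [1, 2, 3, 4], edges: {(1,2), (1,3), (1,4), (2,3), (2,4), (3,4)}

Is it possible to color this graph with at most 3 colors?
No, G is not 3-colorable

The clique on vertices [1, 2, 3, 4] has size 4 > 3, so it alone needs 4 colors.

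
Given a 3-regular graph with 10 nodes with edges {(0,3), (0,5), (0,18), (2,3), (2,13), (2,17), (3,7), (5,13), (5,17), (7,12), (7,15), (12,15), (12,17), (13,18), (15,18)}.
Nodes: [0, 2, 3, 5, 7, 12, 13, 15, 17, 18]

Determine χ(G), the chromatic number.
Clique number ω(G) = 3 (lower bound: χ ≥ ω).
The clique on [7, 12, 15] has size 3, forcing χ ≥ 3, and the coloring below uses 3 colors, so χ(G) = 3.
A valid 3-coloring: color 1: [3, 5, 12, 18]; color 2: [0, 7, 13, 17]; color 3: [2, 15].

χ(G) = 3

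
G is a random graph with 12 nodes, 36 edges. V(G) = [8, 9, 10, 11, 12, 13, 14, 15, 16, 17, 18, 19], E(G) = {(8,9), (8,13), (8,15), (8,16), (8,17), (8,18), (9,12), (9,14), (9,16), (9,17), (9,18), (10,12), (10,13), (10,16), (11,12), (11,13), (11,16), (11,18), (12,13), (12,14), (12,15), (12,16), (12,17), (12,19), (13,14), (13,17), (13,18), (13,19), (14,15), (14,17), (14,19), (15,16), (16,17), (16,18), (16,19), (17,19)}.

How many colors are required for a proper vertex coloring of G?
χ(G) = 5

Clique number ω(G) = 5 (lower bound: χ ≥ ω).
The clique on [12, 13, 14, 17, 19] has size 5, forcing χ ≥ 5, and the coloring below uses 5 colors, so χ(G) = 5.
A valid 5-coloring: color 1: [14, 16]; color 2: [8, 12]; color 3: [10, 11, 15, 17]; color 4: [9, 13]; color 5: [18, 19].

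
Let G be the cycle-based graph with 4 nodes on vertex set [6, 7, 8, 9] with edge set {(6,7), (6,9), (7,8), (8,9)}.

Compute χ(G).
χ(G) = 2

Clique number ω(G) = 2 (lower bound: χ ≥ ω).
The graph is bipartite (no odd cycle), so 2 colors suffice: χ(G) = 2.
A valid 2-coloring: color 1: [7, 9]; color 2: [6, 8].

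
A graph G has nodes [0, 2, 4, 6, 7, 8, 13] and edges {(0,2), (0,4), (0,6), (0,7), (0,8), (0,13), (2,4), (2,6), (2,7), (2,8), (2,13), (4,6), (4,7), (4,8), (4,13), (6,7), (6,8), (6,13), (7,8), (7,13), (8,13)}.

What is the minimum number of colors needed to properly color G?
χ(G) = 7

Clique number ω(G) = 7 (lower bound: χ ≥ ω).
The clique on [0, 2, 4, 6, 7, 8, 13] has size 7, forcing χ ≥ 7, and the coloring below uses 7 colors, so χ(G) = 7.
A valid 7-coloring: color 1: [0]; color 2: [2]; color 3: [8]; color 4: [13]; color 5: [6]; color 6: [4]; color 7: [7].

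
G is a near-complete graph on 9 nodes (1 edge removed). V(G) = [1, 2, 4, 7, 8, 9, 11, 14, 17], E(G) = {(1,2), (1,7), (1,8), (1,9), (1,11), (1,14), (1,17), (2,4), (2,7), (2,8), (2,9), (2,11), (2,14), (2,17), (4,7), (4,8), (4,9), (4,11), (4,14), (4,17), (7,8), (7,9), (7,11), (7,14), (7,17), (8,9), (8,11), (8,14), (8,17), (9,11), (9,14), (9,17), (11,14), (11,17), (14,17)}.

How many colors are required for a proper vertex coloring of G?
χ(G) = 8

Clique number ω(G) = 8 (lower bound: χ ≥ ω).
The clique on [1, 2, 7, 8, 9, 11, 14, 17] has size 8, forcing χ ≥ 8, and the coloring below uses 8 colors, so χ(G) = 8.
A valid 8-coloring: color 1: [2]; color 2: [14]; color 3: [9]; color 4: [17]; color 5: [11]; color 6: [8]; color 7: [7]; color 8: [1, 4].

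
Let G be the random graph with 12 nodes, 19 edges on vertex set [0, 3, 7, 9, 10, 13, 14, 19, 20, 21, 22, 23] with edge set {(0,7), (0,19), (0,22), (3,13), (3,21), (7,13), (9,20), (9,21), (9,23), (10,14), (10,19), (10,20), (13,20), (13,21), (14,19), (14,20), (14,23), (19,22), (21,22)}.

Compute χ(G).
χ(G) = 3

Clique number ω(G) = 3 (lower bound: χ ≥ ω).
The clique on [0, 19, 22] has size 3, forcing χ ≥ 3, and the coloring below uses 3 colors, so χ(G) = 3.
A valid 3-coloring: color 1: [7, 19, 20, 21, 23]; color 2: [0, 9, 13, 14]; color 3: [3, 10, 22].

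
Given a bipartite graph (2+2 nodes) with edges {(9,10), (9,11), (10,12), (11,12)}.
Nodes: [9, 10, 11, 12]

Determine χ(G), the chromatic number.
χ(G) = 2

Clique number ω(G) = 2 (lower bound: χ ≥ ω).
The graph is bipartite (no odd cycle), so 2 colors suffice: χ(G) = 2.
A valid 2-coloring: color 1: [9, 12]; color 2: [10, 11].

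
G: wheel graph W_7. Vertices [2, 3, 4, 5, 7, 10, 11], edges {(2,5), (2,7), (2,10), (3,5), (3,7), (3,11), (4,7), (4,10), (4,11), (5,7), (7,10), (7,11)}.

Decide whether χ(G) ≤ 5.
Yes, G is 5-colorable

A valid 5-coloring: color 1: [7]; color 2: [2, 3, 4]; color 3: [5, 10, 11].
(χ(G) = 3 ≤ 5.)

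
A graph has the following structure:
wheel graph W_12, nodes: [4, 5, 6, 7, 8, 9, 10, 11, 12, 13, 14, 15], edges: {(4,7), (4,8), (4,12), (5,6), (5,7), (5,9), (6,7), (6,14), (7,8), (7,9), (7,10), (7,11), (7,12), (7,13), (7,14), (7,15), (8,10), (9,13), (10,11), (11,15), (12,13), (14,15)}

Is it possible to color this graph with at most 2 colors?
The clique on vertices [4, 7, 8] has size 3 > 2, so it alone needs 3 colors.

No, G is not 2-colorable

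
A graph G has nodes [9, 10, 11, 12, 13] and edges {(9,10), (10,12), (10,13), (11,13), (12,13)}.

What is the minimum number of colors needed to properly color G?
χ(G) = 3

Clique number ω(G) = 3 (lower bound: χ ≥ ω).
The clique on [10, 12, 13] has size 3, forcing χ ≥ 3, and the coloring below uses 3 colors, so χ(G) = 3.
A valid 3-coloring: color 1: [9, 13]; color 2: [10, 11]; color 3: [12].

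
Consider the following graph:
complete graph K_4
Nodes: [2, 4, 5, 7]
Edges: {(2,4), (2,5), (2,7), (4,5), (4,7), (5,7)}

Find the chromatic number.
χ(G) = 4

Clique number ω(G) = 4 (lower bound: χ ≥ ω).
The clique on [2, 4, 5, 7] has size 4, forcing χ ≥ 4, and the coloring below uses 4 colors, so χ(G) = 4.
A valid 4-coloring: color 1: [2]; color 2: [5]; color 3: [4]; color 4: [7].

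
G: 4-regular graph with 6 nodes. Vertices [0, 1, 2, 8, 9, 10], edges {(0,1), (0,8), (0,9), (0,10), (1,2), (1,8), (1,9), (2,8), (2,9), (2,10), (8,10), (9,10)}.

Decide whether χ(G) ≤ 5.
Yes, G is 5-colorable

A valid 5-coloring: color 1: [0, 2]; color 2: [1, 10]; color 3: [8, 9].
(χ(G) = 3 ≤ 5.)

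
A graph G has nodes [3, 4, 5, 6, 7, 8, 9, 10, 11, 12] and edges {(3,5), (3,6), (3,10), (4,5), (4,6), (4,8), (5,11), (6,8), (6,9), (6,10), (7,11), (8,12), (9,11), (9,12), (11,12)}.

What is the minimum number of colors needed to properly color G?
χ(G) = 3

Clique number ω(G) = 3 (lower bound: χ ≥ ω).
The clique on [4, 6, 8] has size 3, forcing χ ≥ 3, and the coloring below uses 3 colors, so χ(G) = 3.
A valid 3-coloring: color 1: [6, 11]; color 2: [5, 7, 8, 9, 10]; color 3: [3, 4, 12].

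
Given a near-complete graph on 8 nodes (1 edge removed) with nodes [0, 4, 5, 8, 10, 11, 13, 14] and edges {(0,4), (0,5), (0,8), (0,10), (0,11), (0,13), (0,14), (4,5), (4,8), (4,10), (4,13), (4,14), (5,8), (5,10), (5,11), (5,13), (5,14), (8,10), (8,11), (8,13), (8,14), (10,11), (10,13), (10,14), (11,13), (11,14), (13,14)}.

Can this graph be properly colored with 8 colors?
Yes, G is 8-colorable

A valid 8-coloring: color 1: [10]; color 2: [14]; color 3: [5]; color 4: [0]; color 5: [13]; color 6: [8]; color 7: [4, 11].
(χ(G) = 7 ≤ 8.)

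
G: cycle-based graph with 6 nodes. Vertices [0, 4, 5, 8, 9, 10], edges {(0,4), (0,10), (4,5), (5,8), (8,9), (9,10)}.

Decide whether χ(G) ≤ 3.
A valid 3-coloring: color 1: [4, 8, 10]; color 2: [0, 5, 9].
(χ(G) = 2 ≤ 3.)

Yes, G is 3-colorable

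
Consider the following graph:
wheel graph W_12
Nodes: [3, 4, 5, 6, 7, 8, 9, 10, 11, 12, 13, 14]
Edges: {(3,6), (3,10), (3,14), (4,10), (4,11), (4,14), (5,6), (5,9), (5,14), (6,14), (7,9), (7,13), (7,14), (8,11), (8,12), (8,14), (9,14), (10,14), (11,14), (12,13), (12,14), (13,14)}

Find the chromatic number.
Clique number ω(G) = 3 (lower bound: χ ≥ ω).
Odd cycle [3, 10, 4, 11, 8, 12, 13, 7, 9, 5, 6] needs 3 colors (χ ≥ 3).
Vertex 14 is adjacent to every vertex of [3, 4, 5, 6, 7, 8, 9, 10, 11, 12, 13], which already need 3 colors among themselves, so 14 needs a new color (χ ≥ 4).
The coloring below uses 4 colors, so χ(G) = 4.
A valid 4-coloring: color 1: [14]; color 2: [3, 4, 5, 8, 13]; color 3: [6, 7, 10, 11, 12]; color 4: [9].

χ(G) = 4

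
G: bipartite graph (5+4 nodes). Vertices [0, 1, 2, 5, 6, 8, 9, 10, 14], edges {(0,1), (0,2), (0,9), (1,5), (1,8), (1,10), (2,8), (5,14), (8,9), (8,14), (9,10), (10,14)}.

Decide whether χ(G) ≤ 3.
Yes, G is 3-colorable

A valid 3-coloring: color 1: [0, 5, 6, 8, 10]; color 2: [1, 2, 9, 14].
(χ(G) = 2 ≤ 3.)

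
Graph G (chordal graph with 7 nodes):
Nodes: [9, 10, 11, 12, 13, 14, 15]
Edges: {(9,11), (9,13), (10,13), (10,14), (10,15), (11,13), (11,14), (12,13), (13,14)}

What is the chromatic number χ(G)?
Clique number ω(G) = 3 (lower bound: χ ≥ ω).
The clique on [10, 13, 14] has size 3, forcing χ ≥ 3, and the coloring below uses 3 colors, so χ(G) = 3.
A valid 3-coloring: color 1: [13, 15]; color 2: [9, 12, 14]; color 3: [10, 11].

χ(G) = 3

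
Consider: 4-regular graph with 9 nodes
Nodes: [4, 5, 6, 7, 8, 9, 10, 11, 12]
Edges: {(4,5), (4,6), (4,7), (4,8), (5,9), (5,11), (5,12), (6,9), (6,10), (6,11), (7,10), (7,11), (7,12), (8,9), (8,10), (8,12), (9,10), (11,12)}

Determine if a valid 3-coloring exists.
A valid 3-coloring: color 1: [4, 9, 11]; color 2: [5, 6, 7, 8]; color 3: [10, 12].
(χ(G) = 3 ≤ 3.)

Yes, G is 3-colorable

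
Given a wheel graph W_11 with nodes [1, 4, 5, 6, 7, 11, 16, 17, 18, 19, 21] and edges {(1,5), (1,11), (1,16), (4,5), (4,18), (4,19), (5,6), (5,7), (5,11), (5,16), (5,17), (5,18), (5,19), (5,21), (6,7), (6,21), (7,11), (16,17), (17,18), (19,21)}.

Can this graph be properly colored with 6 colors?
Yes, G is 6-colorable

A valid 6-coloring: color 1: [5]; color 2: [1, 4, 7, 17, 21]; color 3: [6, 11, 16, 18, 19].
(χ(G) = 3 ≤ 6.)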